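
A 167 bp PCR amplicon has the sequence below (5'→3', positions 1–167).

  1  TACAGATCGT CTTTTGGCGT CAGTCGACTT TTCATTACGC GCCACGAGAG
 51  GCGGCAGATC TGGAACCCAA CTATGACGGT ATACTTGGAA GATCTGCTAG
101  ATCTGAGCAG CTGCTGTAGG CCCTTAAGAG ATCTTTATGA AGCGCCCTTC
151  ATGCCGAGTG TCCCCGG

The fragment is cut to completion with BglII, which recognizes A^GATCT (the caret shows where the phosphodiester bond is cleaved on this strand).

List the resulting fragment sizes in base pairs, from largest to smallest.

BglII sites (AGATCT) start at positions 56, 90, 99, 129.
BglII cuts after the first base of each site, so after positions 56, 90, 99, 129.
Linear molecule, 4 cuts → 5 fragments:
  1–56 → 56 bp
  57–90 → 34 bp
  91–99 → 9 bp
  100–129 → 30 bp
  130–167 → 38 bp
Sorted largest to smallest: 56, 38, 34, 30, 9 bp.

56, 38, 34, 30, 9 bp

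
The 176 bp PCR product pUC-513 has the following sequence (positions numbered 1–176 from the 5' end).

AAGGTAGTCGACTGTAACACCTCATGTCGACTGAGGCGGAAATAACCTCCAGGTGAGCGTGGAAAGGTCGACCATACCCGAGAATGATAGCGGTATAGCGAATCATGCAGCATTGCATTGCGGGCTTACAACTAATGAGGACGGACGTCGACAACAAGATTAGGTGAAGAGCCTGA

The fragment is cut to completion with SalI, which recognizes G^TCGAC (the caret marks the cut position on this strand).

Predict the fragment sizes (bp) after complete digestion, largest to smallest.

SalI sites (GTCGAC) start at positions 7, 26, 67, 147.
SalI cuts after the first base of each site, so after positions 7, 26, 67, 147.
Linear molecule, 4 cuts → 5 fragments:
  1–7 → 7 bp
  8–26 → 19 bp
  27–67 → 41 bp
  68–147 → 80 bp
  148–176 → 29 bp
Sorted largest to smallest: 80, 41, 29, 19, 7 bp.

80, 41, 29, 19, 7 bp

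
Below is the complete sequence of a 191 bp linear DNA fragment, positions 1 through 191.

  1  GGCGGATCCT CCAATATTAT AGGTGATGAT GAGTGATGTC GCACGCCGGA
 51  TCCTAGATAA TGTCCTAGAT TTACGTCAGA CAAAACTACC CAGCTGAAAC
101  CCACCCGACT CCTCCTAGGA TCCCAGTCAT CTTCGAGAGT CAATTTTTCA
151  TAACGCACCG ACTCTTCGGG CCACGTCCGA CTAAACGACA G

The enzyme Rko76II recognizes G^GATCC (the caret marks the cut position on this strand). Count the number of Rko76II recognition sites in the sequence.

3

GGATCC occurs starting at positions 4, 48, 118.
Rko76II cuts at 3 sites.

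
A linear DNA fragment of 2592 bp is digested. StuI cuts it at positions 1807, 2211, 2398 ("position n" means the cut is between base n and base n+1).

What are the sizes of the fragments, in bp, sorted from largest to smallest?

Linear molecule, 3 cuts → 4 fragments:
  1807 − 0 = 1807 bp
  2211 − 1807 = 404 bp
  2398 − 2211 = 187 bp
  2592 − 2398 = 194 bp
Sorted largest to smallest: 1807, 404, 194, 187 bp.

1807, 404, 194, 187 bp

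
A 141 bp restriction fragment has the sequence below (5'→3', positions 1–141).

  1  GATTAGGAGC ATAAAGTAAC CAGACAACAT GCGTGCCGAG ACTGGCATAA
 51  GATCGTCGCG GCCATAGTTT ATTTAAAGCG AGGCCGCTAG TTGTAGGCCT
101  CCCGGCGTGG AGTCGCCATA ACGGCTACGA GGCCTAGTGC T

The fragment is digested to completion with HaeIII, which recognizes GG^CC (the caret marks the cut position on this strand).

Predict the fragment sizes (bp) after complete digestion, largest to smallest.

HaeIII sites (GGCC) start at positions 60, 82, 96, 131.
HaeIII cuts after base 2 of each site, so after positions 61, 83, 97, 132.
Linear molecule, 4 cuts → 5 fragments:
  1–61 → 61 bp
  62–83 → 22 bp
  84–97 → 14 bp
  98–132 → 35 bp
  133–141 → 9 bp
Sorted largest to smallest: 61, 35, 22, 14, 9 bp.

61, 35, 22, 14, 9 bp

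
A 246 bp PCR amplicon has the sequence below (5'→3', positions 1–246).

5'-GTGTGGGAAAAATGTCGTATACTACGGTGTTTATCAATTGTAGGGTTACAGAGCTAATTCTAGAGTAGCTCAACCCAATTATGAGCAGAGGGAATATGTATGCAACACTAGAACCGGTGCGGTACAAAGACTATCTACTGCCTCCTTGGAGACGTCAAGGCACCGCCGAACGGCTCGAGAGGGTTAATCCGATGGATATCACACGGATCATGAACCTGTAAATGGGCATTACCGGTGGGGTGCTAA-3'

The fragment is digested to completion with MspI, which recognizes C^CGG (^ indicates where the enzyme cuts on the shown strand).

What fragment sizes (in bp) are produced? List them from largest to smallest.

MspI sites (CCGG) start at positions 114, 232.
MspI cuts after the first base of each site, so after positions 114, 232.
Linear molecule, 2 cuts → 3 fragments:
  1–114 → 114 bp
  115–232 → 118 bp
  233–246 → 14 bp
Sorted largest to smallest: 118, 114, 14 bp.

118, 114, 14 bp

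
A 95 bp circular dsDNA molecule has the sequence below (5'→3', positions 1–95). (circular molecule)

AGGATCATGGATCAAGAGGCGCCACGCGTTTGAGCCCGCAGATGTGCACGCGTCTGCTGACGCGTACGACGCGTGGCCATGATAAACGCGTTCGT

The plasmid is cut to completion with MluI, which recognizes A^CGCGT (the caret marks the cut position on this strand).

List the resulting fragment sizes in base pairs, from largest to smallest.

33, 24, 17, 12, 9 bp

MluI sites (ACGCGT) start at positions 24, 48, 60, 69, 86.
MluI cuts after the first base of each site, so after positions 24, 48, 60, 69, 86.
Circular molecule, 5 cuts → 5 fragments:
  25–48 → 24 bp
  49–60 → 12 bp
  61–69 → 9 bp
  70–86 → 17 bp
  87–95 then 1–24 → 9 + 24 = 33 bp
Sorted largest to smallest: 33, 24, 17, 12, 9 bp.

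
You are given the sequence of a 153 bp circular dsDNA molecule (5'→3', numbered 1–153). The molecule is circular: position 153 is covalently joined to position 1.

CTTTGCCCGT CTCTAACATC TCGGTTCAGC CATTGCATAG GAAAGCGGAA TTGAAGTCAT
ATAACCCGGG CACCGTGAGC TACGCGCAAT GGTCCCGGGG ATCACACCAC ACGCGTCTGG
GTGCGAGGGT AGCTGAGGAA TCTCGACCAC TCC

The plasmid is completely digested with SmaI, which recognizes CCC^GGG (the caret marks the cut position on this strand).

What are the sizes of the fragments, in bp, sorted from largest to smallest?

124, 29 bp

SmaI sites (CCCGGG) start at positions 65, 94.
SmaI cuts after base 3 of each site, so after positions 67, 96.
Circular molecule, 2 cuts → 2 fragments:
  68–96 → 29 bp
  97–153 then 1–67 → 57 + 67 = 124 bp
Sorted largest to smallest: 124, 29 bp.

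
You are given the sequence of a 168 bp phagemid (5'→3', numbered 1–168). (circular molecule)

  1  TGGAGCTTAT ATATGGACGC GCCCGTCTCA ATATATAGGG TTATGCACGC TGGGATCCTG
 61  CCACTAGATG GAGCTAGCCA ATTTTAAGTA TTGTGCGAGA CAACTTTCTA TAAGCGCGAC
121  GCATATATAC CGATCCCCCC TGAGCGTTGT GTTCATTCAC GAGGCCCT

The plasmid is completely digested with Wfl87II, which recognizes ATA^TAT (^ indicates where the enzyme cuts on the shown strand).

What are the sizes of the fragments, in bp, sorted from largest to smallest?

Wfl87II sites (ATATAT) start at positions 9, 31, 123.
Wfl87II cuts after base 3 of each site, so after positions 11, 33, 125.
Circular molecule, 3 cuts → 3 fragments:
  12–33 → 22 bp
  34–125 → 92 bp
  126–168 then 1–11 → 43 + 11 = 54 bp
Sorted largest to smallest: 92, 54, 22 bp.

92, 54, 22 bp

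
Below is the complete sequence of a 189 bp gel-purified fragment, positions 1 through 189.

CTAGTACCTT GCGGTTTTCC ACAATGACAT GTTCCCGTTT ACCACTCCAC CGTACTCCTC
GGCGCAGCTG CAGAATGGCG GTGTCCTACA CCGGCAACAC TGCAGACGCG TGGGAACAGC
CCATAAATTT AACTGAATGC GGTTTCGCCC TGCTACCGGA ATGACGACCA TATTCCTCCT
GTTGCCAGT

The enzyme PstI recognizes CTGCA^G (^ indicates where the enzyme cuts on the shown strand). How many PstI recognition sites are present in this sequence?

CTGCAG occurs starting at positions 68, 100.
PstI cuts at 2 sites.

2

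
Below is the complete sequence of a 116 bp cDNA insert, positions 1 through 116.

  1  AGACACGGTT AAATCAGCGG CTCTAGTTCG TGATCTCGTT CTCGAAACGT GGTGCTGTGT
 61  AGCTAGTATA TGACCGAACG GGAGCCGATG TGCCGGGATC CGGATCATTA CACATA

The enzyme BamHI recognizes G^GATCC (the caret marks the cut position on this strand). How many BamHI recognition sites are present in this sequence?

GGATCC occurs starting at position 96.
BamHI cuts at 1 site.

1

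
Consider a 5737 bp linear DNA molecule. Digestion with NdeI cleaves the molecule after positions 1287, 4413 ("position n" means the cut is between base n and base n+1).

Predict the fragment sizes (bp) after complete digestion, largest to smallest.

Linear molecule, 2 cuts → 3 fragments:
  1287 − 0 = 1287 bp
  4413 − 1287 = 3126 bp
  5737 − 4413 = 1324 bp
Sorted largest to smallest: 3126, 1324, 1287 bp.

3126, 1324, 1287 bp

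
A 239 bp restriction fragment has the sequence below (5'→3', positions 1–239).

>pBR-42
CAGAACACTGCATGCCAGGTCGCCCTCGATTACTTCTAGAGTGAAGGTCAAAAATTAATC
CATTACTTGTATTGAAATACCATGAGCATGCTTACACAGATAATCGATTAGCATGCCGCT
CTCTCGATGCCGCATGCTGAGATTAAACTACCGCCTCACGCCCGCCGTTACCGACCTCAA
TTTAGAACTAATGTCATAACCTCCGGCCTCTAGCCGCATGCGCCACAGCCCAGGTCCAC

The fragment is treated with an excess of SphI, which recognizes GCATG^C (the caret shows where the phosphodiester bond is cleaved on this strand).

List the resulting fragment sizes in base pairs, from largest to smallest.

SphI sites (GCATGC) start at positions 10, 86, 111, 132, 216.
SphI cuts after base 5 of each site (before the last base), so after positions 14, 90, 115, 136, 220.
Linear molecule, 5 cuts → 6 fragments:
  1–14 → 14 bp
  15–90 → 76 bp
  91–115 → 25 bp
  116–136 → 21 bp
  137–220 → 84 bp
  221–239 → 19 bp
Sorted largest to smallest: 84, 76, 25, 21, 19, 14 bp.

84, 76, 25, 21, 19, 14 bp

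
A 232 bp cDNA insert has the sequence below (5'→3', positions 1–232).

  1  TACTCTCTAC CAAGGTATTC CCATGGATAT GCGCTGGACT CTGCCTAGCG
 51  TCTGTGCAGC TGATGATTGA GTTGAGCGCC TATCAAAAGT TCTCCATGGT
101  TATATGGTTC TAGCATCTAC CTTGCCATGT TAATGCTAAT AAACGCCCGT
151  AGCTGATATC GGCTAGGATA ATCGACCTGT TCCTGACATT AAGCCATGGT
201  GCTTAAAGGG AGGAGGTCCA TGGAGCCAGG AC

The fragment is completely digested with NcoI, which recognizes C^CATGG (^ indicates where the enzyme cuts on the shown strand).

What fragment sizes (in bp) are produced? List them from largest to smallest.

NcoI sites (CCATGG) start at positions 21, 94, 194, 218.
NcoI cuts after the first base of each site, so after positions 21, 94, 194, 218.
Linear molecule, 4 cuts → 5 fragments:
  1–21 → 21 bp
  22–94 → 73 bp
  95–194 → 100 bp
  195–218 → 24 bp
  219–232 → 14 bp
Sorted largest to smallest: 100, 73, 24, 21, 14 bp.

100, 73, 24, 21, 14 bp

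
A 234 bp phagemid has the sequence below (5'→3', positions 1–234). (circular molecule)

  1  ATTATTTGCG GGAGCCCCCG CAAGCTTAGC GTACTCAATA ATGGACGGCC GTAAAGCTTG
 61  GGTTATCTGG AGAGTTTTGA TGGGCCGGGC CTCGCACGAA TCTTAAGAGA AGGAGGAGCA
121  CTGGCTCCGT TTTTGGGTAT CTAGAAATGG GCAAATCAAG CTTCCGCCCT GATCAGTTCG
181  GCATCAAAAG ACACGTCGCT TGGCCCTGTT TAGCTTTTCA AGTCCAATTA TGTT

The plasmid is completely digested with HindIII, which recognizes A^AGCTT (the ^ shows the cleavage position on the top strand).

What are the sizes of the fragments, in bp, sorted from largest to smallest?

HindIII sites (AAGCTT) start at positions 22, 54, 158.
HindIII cuts after the first base of each site, so after positions 22, 54, 158.
Circular molecule, 3 cuts → 3 fragments:
  23–54 → 32 bp
  55–158 → 104 bp
  159–234 then 1–22 → 76 + 22 = 98 bp
Sorted largest to smallest: 104, 98, 32 bp.

104, 98, 32 bp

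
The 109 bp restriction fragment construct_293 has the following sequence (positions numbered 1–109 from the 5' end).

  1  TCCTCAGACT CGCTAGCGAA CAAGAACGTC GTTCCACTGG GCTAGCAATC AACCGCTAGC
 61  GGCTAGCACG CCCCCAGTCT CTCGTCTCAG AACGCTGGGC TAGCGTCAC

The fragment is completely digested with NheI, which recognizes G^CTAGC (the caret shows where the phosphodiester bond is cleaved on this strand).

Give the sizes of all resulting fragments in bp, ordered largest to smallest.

NheI sites (GCTAGC) start at positions 12, 41, 55, 62, 99.
NheI cuts after the first base of each site, so after positions 12, 41, 55, 62, 99.
Linear molecule, 5 cuts → 6 fragments:
  1–12 → 12 bp
  13–41 → 29 bp
  42–55 → 14 bp
  56–62 → 7 bp
  63–99 → 37 bp
  100–109 → 10 bp
Sorted largest to smallest: 37, 29, 14, 12, 10, 7 bp.

37, 29, 14, 12, 10, 7 bp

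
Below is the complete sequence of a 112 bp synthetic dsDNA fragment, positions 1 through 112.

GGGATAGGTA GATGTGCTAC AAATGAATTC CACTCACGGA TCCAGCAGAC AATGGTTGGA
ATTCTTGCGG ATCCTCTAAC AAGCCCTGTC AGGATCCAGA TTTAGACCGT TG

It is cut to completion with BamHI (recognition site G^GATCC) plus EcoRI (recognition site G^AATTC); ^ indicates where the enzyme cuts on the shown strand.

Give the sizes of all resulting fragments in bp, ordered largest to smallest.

25, 23, 21, 20, 13, 10 bp

BamHI sites (GGATCC) start at positions 38, 69, 92.
BamHI cuts after the first base of each site, so after positions 38, 69, 92.
EcoRI sites (GAATTC) start at positions 25, 59.
EcoRI cuts after the first base of each site, so after positions 25, 59.
Combined cut positions: 25, 38, 59, 69, 92.
Linear molecule, 5 cuts → 6 fragments:
  1–25 → 25 bp
  26–38 → 13 bp
  39–59 → 21 bp
  60–69 → 10 bp
  70–92 → 23 bp
  93–112 → 20 bp
Sorted largest to smallest: 25, 23, 21, 20, 13, 10 bp.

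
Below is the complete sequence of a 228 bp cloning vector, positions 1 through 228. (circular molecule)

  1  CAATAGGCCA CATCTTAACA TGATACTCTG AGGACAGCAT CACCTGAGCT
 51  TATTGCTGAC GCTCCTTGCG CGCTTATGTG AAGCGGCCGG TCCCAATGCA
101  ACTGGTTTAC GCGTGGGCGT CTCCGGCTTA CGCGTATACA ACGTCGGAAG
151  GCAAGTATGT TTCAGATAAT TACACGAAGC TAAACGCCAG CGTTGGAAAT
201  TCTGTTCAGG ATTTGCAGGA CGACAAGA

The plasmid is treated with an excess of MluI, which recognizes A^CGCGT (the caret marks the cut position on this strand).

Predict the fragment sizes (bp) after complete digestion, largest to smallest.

207, 21 bp

MluI sites (ACGCGT) start at positions 109, 130.
MluI cuts after the first base of each site, so after positions 109, 130.
Circular molecule, 2 cuts → 2 fragments:
  110–130 → 21 bp
  131–228 then 1–109 → 98 + 109 = 207 bp
Sorted largest to smallest: 207, 21 bp.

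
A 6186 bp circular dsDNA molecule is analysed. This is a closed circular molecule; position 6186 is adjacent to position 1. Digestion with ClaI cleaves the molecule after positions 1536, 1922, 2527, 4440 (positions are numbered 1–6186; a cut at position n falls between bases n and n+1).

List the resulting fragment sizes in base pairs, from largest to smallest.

Circular molecule, 4 cuts → 4 fragments:
  1922 − 1536 = 386 bp
  2527 − 1922 = 605 bp
  4440 − 2527 = 1913 bp
  wrap: 6186 − 4440 + 1536 = 3282 bp
Sorted largest to smallest: 3282, 1913, 605, 386 bp.

3282, 1913, 605, 386 bp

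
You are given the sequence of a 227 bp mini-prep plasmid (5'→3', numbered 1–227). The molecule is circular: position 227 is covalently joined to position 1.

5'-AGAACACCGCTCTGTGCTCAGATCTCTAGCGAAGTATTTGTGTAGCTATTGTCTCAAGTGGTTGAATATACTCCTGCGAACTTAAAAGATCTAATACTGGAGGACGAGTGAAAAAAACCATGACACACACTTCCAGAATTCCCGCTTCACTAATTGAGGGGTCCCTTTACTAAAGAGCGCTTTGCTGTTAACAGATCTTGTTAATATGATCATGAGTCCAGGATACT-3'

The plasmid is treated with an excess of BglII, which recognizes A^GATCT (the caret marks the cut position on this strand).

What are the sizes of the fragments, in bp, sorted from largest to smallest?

106, 67, 54 bp

BglII sites (AGATCT) start at positions 20, 87, 193.
BglII cuts after the first base of each site, so after positions 20, 87, 193.
Circular molecule, 3 cuts → 3 fragments:
  21–87 → 67 bp
  88–193 → 106 bp
  194–227 then 1–20 → 34 + 20 = 54 bp
Sorted largest to smallest: 106, 67, 54 bp.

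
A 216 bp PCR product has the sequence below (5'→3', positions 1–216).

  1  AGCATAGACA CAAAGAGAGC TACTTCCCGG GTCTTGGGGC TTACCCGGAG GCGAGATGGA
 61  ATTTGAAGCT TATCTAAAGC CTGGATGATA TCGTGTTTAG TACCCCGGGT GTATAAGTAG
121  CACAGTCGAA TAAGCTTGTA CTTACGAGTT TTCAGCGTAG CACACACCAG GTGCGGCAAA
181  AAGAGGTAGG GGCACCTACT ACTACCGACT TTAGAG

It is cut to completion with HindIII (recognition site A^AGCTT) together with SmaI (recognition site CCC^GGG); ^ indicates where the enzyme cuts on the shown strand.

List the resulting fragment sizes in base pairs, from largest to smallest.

HindIII sites (AAGCTT) start at positions 66, 132.
HindIII cuts after the first base of each site, so after positions 66, 132.
SmaI sites (CCCGGG) start at positions 26, 104.
SmaI cuts after base 3 of each site, so after positions 28, 106.
Combined cut positions: 28, 66, 106, 132.
Linear molecule, 4 cuts → 5 fragments:
  1–28 → 28 bp
  29–66 → 38 bp
  67–106 → 40 bp
  107–132 → 26 bp
  133–216 → 84 bp
Sorted largest to smallest: 84, 40, 38, 28, 26 bp.

84, 40, 38, 28, 26 bp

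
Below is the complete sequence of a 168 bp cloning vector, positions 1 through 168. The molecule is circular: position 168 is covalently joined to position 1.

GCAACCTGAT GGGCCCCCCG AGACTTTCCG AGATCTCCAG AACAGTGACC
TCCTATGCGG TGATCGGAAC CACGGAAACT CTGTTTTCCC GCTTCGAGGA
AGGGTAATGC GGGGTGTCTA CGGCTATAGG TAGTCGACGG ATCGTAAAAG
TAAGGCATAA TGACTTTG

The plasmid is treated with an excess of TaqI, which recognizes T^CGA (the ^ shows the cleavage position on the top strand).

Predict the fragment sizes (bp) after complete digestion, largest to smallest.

128, 40 bp

TaqI sites (TCGA) start at positions 94, 134.
TaqI cuts after the first base of each site, so after positions 94, 134.
Circular molecule, 2 cuts → 2 fragments:
  95–134 → 40 bp
  135–168 then 1–94 → 34 + 94 = 128 bp
Sorted largest to smallest: 128, 40 bp.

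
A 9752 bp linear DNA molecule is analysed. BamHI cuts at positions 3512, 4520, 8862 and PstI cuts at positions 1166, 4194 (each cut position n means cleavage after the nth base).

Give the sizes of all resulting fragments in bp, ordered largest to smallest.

4342, 2346, 1166, 890, 682, 326 bp

Combined cut positions (sorted): 1166, 3512, 4194, 4520, 8862.
Linear molecule, 5 cuts → 6 fragments:
  1166 − 0 = 1166 bp
  3512 − 1166 = 2346 bp
  4194 − 3512 = 682 bp
  4520 − 4194 = 326 bp
  8862 − 4520 = 4342 bp
  9752 − 8862 = 890 bp
Sorted largest to smallest: 4342, 2346, 1166, 890, 682, 326 bp.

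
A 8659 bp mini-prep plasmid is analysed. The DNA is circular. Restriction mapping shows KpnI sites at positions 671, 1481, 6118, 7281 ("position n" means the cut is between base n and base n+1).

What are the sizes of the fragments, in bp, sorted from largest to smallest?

Circular molecule, 4 cuts → 4 fragments:
  1481 − 671 = 810 bp
  6118 − 1481 = 4637 bp
  7281 − 6118 = 1163 bp
  wrap: 8659 − 7281 + 671 = 2049 bp
Sorted largest to smallest: 4637, 2049, 1163, 810 bp.

4637, 2049, 1163, 810 bp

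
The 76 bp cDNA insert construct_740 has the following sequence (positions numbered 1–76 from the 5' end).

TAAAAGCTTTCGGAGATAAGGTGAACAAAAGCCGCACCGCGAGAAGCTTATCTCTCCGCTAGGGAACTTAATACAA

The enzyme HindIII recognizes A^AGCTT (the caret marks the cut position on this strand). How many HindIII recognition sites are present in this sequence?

2

AAGCTT occurs starting at positions 4, 44.
HindIII cuts at 2 sites.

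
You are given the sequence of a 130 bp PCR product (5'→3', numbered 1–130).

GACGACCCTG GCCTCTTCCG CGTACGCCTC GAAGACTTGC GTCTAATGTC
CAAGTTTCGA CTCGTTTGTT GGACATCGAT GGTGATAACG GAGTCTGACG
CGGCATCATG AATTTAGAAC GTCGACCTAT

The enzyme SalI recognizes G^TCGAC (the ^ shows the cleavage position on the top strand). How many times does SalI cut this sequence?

GTCGAC occurs starting at position 121.
SalI cuts at 1 site.

1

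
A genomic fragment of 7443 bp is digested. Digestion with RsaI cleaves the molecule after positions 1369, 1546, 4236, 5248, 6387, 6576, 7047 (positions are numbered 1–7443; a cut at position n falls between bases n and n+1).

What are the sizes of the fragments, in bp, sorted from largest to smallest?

Linear molecule, 7 cuts → 8 fragments:
  1369 − 0 = 1369 bp
  1546 − 1369 = 177 bp
  4236 − 1546 = 2690 bp
  5248 − 4236 = 1012 bp
  6387 − 5248 = 1139 bp
  6576 − 6387 = 189 bp
  7047 − 6576 = 471 bp
  7443 − 7047 = 396 bp
Sorted largest to smallest: 2690, 1369, 1139, 1012, 471, 396, 189, 177 bp.

2690, 1369, 1139, 1012, 471, 396, 189, 177 bp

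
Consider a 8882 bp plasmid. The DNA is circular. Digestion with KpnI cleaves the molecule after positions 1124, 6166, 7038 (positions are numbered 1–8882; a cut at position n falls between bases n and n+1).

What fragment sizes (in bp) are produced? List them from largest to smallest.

Circular molecule, 3 cuts → 3 fragments:
  6166 − 1124 = 5042 bp
  7038 − 6166 = 872 bp
  wrap: 8882 − 7038 + 1124 = 2968 bp
Sorted largest to smallest: 5042, 2968, 872 bp.

5042, 2968, 872 bp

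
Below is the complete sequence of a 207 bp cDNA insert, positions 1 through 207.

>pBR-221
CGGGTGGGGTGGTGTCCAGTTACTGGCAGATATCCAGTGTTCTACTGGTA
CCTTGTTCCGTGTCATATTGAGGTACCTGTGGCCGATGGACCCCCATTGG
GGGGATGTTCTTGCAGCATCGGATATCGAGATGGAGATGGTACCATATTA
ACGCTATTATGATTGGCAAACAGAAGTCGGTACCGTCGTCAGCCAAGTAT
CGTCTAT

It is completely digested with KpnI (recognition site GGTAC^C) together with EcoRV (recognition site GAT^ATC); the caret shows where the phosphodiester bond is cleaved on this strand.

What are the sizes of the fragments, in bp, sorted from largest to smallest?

KpnI sites (GGTACC) start at positions 47, 72, 139, 179.
KpnI cuts after base 5 of each site (before the last base), so after positions 51, 76, 143, 183.
EcoRV sites (GATATC) start at positions 29, 122.
EcoRV cuts after base 3 of each site, so after positions 31, 124.
Combined cut positions: 31, 51, 76, 124, 143, 183.
Linear molecule, 6 cuts → 7 fragments:
  1–31 → 31 bp
  32–51 → 20 bp
  52–76 → 25 bp
  77–124 → 48 bp
  125–143 → 19 bp
  144–183 → 40 bp
  184–207 → 24 bp
Sorted largest to smallest: 48, 40, 31, 25, 24, 20, 19 bp.

48, 40, 31, 25, 24, 20, 19 bp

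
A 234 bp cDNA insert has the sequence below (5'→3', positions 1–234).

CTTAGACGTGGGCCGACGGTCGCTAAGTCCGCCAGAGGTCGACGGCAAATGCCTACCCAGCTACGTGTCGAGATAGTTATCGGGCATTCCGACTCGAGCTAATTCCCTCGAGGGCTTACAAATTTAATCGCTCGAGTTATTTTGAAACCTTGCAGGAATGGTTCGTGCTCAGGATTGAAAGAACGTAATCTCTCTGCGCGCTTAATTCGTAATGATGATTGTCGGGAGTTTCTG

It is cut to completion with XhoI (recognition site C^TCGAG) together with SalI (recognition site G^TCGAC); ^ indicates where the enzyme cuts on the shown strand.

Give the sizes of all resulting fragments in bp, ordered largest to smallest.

103, 55, 38, 24, 14 bp

XhoI sites (CTCGAG) start at positions 93, 107, 131.
XhoI cuts after the first base of each site, so after positions 93, 107, 131.
The SalI site (GTCGAC) starts at position 38.
SalI cuts after the first base of each site, so after position 38.
Combined cut positions: 38, 93, 107, 131.
Linear molecule, 4 cuts → 5 fragments:
  1–38 → 38 bp
  39–93 → 55 bp
  94–107 → 14 bp
  108–131 → 24 bp
  132–234 → 103 bp
Sorted largest to smallest: 103, 55, 38, 24, 14 bp.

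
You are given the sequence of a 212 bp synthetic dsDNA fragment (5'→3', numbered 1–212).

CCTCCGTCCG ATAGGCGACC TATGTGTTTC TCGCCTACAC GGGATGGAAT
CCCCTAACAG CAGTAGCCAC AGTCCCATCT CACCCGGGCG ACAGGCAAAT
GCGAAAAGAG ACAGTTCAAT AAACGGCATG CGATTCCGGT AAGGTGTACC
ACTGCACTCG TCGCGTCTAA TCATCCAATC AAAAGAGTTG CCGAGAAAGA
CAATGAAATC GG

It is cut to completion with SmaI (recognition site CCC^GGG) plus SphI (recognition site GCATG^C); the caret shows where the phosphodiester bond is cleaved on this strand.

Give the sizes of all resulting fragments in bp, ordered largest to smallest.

The SmaI site (CCCGGG) starts at position 83.
SmaI cuts after base 3 of each site, so after position 85.
The SphI site (GCATGC) starts at position 126.
SphI cuts after base 5 of each site (before the last base), so after position 130.
Combined cut positions: 85, 130.
Linear molecule, 2 cuts → 3 fragments:
  1–85 → 85 bp
  86–130 → 45 bp
  131–212 → 82 bp
Sorted largest to smallest: 85, 82, 45 bp.

85, 82, 45 bp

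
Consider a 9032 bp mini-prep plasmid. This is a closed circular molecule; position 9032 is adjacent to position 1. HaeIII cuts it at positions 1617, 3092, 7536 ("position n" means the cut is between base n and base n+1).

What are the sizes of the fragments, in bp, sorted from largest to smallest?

4444, 3113, 1475 bp

Circular molecule, 3 cuts → 3 fragments:
  3092 − 1617 = 1475 bp
  7536 − 3092 = 4444 bp
  wrap: 9032 − 7536 + 1617 = 3113 bp
Sorted largest to smallest: 4444, 3113, 1475 bp.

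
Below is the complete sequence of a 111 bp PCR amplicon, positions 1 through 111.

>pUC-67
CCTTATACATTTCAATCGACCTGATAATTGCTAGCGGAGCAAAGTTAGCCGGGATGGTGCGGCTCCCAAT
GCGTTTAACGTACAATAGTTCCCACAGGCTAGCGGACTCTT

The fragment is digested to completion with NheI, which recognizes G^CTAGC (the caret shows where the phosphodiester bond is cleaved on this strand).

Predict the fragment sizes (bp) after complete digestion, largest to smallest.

NheI sites (GCTAGC) start at positions 30, 98.
NheI cuts after the first base of each site, so after positions 30, 98.
Linear molecule, 2 cuts → 3 fragments:
  1–30 → 30 bp
  31–98 → 68 bp
  99–111 → 13 bp
Sorted largest to smallest: 68, 30, 13 bp.

68, 30, 13 bp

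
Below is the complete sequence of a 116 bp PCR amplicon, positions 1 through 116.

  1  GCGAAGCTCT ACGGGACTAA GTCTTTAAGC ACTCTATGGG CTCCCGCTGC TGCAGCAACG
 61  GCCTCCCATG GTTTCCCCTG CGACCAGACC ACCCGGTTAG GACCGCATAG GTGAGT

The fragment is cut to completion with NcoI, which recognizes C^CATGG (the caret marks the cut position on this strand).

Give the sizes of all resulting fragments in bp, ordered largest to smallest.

The NcoI site (CCATGG) starts at position 66.
NcoI cuts after the first base of each site, so after position 66.
Linear molecule, 1 cut → 2 fragments:
  1–66 → 66 bp
  67–116 → 50 bp
Sorted largest to smallest: 66, 50 bp.

66, 50 bp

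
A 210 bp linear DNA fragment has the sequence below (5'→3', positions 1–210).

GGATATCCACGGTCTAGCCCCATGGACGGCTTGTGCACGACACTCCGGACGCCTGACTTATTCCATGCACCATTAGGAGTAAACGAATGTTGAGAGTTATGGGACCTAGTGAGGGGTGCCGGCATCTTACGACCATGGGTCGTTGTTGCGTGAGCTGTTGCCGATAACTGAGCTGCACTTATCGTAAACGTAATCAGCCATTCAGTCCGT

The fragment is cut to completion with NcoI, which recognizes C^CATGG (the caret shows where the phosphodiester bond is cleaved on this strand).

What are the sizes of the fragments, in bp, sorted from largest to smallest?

NcoI sites (CCATGG) start at positions 20, 133.
NcoI cuts after the first base of each site, so after positions 20, 133.
Linear molecule, 2 cuts → 3 fragments:
  1–20 → 20 bp
  21–133 → 113 bp
  134–210 → 77 bp
Sorted largest to smallest: 113, 77, 20 bp.

113, 77, 20 bp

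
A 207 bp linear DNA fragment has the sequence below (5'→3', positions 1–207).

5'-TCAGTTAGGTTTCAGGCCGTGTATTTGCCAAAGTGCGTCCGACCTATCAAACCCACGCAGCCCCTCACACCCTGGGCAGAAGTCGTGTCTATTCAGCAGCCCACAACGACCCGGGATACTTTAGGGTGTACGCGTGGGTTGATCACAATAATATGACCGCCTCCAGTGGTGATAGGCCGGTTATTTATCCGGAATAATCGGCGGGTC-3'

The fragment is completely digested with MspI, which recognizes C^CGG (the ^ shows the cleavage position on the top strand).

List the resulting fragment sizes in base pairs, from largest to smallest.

MspI sites (CCGG) start at positions 111, 177, 189.
MspI cuts after the first base of each site, so after positions 111, 177, 189.
Linear molecule, 3 cuts → 4 fragments:
  1–111 → 111 bp
  112–177 → 66 bp
  178–189 → 12 bp
  190–207 → 18 bp
Sorted largest to smallest: 111, 66, 18, 12 bp.

111, 66, 18, 12 bp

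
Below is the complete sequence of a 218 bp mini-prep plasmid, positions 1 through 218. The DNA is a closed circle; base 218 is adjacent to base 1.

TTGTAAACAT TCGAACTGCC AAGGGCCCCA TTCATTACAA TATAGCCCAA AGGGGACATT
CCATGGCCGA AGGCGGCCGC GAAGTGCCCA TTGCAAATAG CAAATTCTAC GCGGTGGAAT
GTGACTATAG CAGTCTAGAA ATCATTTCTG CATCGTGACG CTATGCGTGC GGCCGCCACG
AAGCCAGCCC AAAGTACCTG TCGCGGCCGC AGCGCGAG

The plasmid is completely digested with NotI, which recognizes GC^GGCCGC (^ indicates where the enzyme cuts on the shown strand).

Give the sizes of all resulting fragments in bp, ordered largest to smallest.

NotI sites (GCGGCCGC) start at positions 73, 169, 203.
NotI cuts after base 2 of each site, so after positions 74, 170, 204.
Circular molecule, 3 cuts → 3 fragments:
  75–170 → 96 bp
  171–204 → 34 bp
  205–218 then 1–74 → 14 + 74 = 88 bp
Sorted largest to smallest: 96, 88, 34 bp.

96, 88, 34 bp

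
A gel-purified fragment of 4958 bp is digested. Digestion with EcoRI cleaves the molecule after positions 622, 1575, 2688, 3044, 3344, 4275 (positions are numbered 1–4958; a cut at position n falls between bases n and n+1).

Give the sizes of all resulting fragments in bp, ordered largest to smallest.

Linear molecule, 6 cuts → 7 fragments:
  622 − 0 = 622 bp
  1575 − 622 = 953 bp
  2688 − 1575 = 1113 bp
  3044 − 2688 = 356 bp
  3344 − 3044 = 300 bp
  4275 − 3344 = 931 bp
  4958 − 4275 = 683 bp
Sorted largest to smallest: 1113, 953, 931, 683, 622, 356, 300 bp.

1113, 953, 931, 683, 622, 356, 300 bp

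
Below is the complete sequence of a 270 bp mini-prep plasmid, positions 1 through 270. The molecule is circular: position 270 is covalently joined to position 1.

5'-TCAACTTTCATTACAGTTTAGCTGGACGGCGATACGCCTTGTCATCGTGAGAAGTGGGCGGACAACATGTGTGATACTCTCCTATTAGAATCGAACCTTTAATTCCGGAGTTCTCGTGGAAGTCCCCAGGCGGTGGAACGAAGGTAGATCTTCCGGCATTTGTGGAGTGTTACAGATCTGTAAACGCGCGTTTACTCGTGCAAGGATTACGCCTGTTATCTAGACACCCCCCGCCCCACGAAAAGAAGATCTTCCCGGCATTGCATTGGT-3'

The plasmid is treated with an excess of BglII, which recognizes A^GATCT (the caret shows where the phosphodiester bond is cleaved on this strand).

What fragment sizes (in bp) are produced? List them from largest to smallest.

169, 73, 28 bp

BglII sites (AGATCT) start at positions 146, 174, 247.
BglII cuts after the first base of each site, so after positions 146, 174, 247.
Circular molecule, 3 cuts → 3 fragments:
  147–174 → 28 bp
  175–247 → 73 bp
  248–270 then 1–146 → 23 + 146 = 169 bp
Sorted largest to smallest: 169, 73, 28 bp.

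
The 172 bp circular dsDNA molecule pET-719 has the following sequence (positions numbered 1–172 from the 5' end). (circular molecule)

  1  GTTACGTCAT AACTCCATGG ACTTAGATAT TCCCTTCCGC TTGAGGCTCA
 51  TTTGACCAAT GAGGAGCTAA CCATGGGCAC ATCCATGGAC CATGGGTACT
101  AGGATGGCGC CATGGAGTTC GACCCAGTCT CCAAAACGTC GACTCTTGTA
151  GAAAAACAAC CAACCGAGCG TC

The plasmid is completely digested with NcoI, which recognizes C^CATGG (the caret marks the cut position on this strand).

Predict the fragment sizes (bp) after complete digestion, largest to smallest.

NcoI sites (CCATGG) start at positions 15, 71, 83, 90, 110.
NcoI cuts after the first base of each site, so after positions 15, 71, 83, 90, 110.
Circular molecule, 5 cuts → 5 fragments:
  16–71 → 56 bp
  72–83 → 12 bp
  84–90 → 7 bp
  91–110 → 20 bp
  111–172 then 1–15 → 62 + 15 = 77 bp
Sorted largest to smallest: 77, 56, 20, 12, 7 bp.

77, 56, 20, 12, 7 bp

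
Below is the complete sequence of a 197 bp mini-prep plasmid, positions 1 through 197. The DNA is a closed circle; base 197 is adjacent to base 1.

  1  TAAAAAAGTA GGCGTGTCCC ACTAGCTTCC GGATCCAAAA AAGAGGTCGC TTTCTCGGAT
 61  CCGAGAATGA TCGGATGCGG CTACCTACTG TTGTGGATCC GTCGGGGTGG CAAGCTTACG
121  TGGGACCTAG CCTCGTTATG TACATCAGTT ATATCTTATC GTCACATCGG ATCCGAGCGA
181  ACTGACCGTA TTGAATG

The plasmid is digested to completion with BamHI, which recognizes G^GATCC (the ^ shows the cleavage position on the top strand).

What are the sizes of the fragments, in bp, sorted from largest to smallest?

BamHI sites (GGATCC) start at positions 31, 57, 95, 169.
BamHI cuts after the first base of each site, so after positions 31, 57, 95, 169.
Circular molecule, 4 cuts → 4 fragments:
  32–57 → 26 bp
  58–95 → 38 bp
  96–169 → 74 bp
  170–197 then 1–31 → 28 + 31 = 59 bp
Sorted largest to smallest: 74, 59, 38, 26 bp.

74, 59, 38, 26 bp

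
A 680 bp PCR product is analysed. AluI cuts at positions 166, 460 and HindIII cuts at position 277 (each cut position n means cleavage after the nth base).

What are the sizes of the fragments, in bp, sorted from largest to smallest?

Combined cut positions (sorted): 166, 277, 460.
Linear molecule, 3 cuts → 4 fragments:
  166 − 0 = 166 bp
  277 − 166 = 111 bp
  460 − 277 = 183 bp
  680 − 460 = 220 bp
Sorted largest to smallest: 220, 183, 166, 111 bp.

220, 183, 166, 111 bp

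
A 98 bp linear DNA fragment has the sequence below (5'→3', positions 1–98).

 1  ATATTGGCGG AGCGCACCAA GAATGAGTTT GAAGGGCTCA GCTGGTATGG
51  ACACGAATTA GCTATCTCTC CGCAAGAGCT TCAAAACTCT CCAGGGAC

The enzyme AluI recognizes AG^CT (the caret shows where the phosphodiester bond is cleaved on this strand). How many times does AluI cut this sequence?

AGCT occurs starting at positions 40, 60, 77.
AluI cuts at 3 sites.

3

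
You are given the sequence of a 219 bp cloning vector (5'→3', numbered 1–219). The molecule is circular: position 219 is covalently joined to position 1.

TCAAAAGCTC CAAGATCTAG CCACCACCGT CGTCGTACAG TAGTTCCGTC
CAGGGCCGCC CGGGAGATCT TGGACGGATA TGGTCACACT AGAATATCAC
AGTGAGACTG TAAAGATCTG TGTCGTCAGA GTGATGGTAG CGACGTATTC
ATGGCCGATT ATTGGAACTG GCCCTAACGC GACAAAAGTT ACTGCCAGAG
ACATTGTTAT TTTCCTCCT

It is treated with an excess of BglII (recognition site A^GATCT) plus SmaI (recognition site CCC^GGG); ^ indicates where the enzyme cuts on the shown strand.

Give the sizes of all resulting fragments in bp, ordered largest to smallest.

118, 49, 48, 4 bp

BglII sites (AGATCT) start at positions 13, 65, 114.
BglII cuts after the first base of each site, so after positions 13, 65, 114.
The SmaI site (CCCGGG) starts at position 59.
SmaI cuts after base 3 of each site, so after position 61.
Combined cut positions: 13, 61, 65, 114.
Circular molecule, 4 cuts → 4 fragments:
  14–61 → 48 bp
  62–65 → 4 bp
  66–114 → 49 bp
  115–219 then 1–13 → 105 + 13 = 118 bp
Sorted largest to smallest: 118, 49, 48, 4 bp.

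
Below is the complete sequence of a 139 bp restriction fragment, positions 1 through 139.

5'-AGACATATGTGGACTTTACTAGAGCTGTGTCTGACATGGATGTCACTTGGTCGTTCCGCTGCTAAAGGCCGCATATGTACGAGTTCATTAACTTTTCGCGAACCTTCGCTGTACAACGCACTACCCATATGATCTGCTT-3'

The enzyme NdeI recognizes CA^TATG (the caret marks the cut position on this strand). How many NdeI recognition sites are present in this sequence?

3

CATATG occurs starting at positions 4, 72, 126.
NdeI cuts at 3 sites.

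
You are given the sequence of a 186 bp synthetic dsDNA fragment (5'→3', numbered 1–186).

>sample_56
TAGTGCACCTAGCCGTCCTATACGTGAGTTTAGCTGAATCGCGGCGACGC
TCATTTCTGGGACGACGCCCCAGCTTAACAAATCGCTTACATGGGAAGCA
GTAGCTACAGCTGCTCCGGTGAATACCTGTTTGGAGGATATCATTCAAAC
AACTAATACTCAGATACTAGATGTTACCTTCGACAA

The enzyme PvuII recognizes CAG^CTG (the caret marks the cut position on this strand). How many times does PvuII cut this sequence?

CAGCTG occurs starting at position 108.
PvuII cuts at 1 site.

1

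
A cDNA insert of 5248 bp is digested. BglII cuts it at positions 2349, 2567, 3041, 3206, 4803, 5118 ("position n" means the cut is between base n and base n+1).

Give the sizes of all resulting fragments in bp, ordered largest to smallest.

2349, 1597, 474, 315, 218, 165, 130 bp

Linear molecule, 6 cuts → 7 fragments:
  2349 − 0 = 2349 bp
  2567 − 2349 = 218 bp
  3041 − 2567 = 474 bp
  3206 − 3041 = 165 bp
  4803 − 3206 = 1597 bp
  5118 − 4803 = 315 bp
  5248 − 5118 = 130 bp
Sorted largest to smallest: 2349, 1597, 474, 315, 218, 165, 130 bp.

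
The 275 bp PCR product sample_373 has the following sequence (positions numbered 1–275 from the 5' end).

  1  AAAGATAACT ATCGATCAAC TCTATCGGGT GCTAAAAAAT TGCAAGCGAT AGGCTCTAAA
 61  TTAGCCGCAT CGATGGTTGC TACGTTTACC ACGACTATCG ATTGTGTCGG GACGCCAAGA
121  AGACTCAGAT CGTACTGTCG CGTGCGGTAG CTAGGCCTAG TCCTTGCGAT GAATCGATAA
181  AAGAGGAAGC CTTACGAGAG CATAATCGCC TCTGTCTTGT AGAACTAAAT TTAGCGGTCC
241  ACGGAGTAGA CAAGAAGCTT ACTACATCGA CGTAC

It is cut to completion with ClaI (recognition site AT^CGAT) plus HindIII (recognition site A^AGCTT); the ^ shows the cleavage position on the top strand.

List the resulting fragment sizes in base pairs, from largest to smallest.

81, 76, 58, 28, 20, 12 bp

ClaI sites (ATCGAT) start at positions 11, 69, 97, 173.
ClaI cuts after base 2 of each site, so after positions 12, 70, 98, 174.
The HindIII site (AAGCTT) starts at position 255.
HindIII cuts after the first base of each site, so after position 255.
Combined cut positions: 12, 70, 98, 174, 255.
Linear molecule, 5 cuts → 6 fragments:
  1–12 → 12 bp
  13–70 → 58 bp
  71–98 → 28 bp
  99–174 → 76 bp
  175–255 → 81 bp
  256–275 → 20 bp
Sorted largest to smallest: 81, 76, 58, 28, 20, 12 bp.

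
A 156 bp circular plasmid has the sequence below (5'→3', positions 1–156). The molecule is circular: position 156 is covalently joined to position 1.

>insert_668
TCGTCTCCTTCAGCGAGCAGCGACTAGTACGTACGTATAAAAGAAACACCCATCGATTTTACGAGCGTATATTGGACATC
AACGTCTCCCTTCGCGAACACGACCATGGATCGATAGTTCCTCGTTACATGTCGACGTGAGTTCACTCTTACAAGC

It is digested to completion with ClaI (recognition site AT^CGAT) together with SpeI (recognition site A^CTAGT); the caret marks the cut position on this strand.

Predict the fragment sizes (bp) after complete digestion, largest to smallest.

ClaI sites (ATCGAT) start at positions 52, 110.
ClaI cuts after base 2 of each site, so after positions 53, 111.
The SpeI site (ACTAGT) starts at position 23.
SpeI cuts after the first base of each site, so after position 23.
Combined cut positions: 23, 53, 111.
Circular molecule, 3 cuts → 3 fragments:
  24–53 → 30 bp
  54–111 → 58 bp
  112–156 then 1–23 → 45 + 23 = 68 bp
Sorted largest to smallest: 68, 58, 30 bp.

68, 58, 30 bp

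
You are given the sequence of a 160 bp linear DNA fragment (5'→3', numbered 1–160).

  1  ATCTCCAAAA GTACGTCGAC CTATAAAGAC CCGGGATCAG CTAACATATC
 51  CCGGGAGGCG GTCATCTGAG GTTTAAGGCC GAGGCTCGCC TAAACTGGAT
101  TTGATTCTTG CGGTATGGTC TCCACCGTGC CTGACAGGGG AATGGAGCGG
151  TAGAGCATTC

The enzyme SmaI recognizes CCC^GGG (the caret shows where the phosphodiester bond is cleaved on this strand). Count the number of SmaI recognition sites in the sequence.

2

CCCGGG occurs starting at positions 30, 50.
SmaI cuts at 2 sites.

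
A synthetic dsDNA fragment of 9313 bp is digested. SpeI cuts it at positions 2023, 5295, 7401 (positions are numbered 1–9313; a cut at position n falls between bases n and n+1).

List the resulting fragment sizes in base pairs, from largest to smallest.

3272, 2106, 2023, 1912 bp

Linear molecule, 3 cuts → 4 fragments:
  2023 − 0 = 2023 bp
  5295 − 2023 = 3272 bp
  7401 − 5295 = 2106 bp
  9313 − 7401 = 1912 bp
Sorted largest to smallest: 3272, 2106, 2023, 1912 bp.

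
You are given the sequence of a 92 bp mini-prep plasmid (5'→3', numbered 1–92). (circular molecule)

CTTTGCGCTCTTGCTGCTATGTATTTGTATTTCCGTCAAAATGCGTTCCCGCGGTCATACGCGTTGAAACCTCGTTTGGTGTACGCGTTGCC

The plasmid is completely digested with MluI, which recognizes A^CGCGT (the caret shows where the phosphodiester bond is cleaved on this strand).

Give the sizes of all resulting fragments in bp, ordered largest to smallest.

MluI sites (ACGCGT) start at positions 59, 83.
MluI cuts after the first base of each site, so after positions 59, 83.
Circular molecule, 2 cuts → 2 fragments:
  60–83 → 24 bp
  84–92 then 1–59 → 9 + 59 = 68 bp
Sorted largest to smallest: 68, 24 bp.

68, 24 bp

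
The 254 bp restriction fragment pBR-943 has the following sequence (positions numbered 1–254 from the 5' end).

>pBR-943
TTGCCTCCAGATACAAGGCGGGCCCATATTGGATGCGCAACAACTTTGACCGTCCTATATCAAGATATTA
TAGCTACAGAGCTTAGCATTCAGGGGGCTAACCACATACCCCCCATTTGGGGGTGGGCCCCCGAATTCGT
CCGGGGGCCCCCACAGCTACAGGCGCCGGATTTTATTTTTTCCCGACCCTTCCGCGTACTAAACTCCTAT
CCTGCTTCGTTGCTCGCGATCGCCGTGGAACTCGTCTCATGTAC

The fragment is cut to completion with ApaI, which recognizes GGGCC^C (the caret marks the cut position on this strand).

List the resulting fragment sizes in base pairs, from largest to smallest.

105, 105, 24, 20 bp

ApaI sites (GGGCCC) start at positions 20, 125, 145.
ApaI cuts after base 5 of each site (before the last base), so after positions 24, 129, 149.
Linear molecule, 3 cuts → 4 fragments:
  1–24 → 24 bp
  25–129 → 105 bp
  130–149 → 20 bp
  150–254 → 105 bp
Sorted largest to smallest: 105, 105, 24, 20 bp.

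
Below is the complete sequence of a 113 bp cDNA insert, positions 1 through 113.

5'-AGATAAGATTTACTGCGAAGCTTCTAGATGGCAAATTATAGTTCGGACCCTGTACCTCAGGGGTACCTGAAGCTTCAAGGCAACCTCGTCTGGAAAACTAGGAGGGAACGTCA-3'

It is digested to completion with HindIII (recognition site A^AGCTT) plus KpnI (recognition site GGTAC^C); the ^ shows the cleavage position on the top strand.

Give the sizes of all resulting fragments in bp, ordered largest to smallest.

HindIII sites (AAGCTT) start at positions 18, 70.
HindIII cuts after the first base of each site, so after positions 18, 70.
The KpnI site (GGTACC) starts at position 62.
KpnI cuts after base 5 of each site (before the last base), so after position 66.
Combined cut positions: 18, 66, 70.
Linear molecule, 3 cuts → 4 fragments:
  1–18 → 18 bp
  19–66 → 48 bp
  67–70 → 4 bp
  71–113 → 43 bp
Sorted largest to smallest: 48, 43, 18, 4 bp.

48, 43, 18, 4 bp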